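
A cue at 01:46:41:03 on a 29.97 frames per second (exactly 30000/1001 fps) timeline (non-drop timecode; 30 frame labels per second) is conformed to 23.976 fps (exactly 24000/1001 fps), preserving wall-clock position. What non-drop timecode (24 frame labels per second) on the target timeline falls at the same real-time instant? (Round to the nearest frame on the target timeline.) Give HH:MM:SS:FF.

01:46:41:02

Source frame index: (1×3600 + 46×60 + 41) × 30 + 3 = 192033.
Real time: 192033 / (30000/1001) = 64075011/10000 s.
Target frame: (64075011/10000) × (24000/1001) = 768132/5 ≈ 153626.400 → 153626.
At 24 labels/s: frame 153626 → 01:46:41:02.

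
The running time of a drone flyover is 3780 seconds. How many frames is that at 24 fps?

90720 frames

Frames = 3780 × 24 = 90720.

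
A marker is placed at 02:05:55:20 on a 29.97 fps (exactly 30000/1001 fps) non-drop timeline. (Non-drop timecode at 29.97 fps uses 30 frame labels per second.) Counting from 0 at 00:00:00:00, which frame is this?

Total seconds to the label: (2 × 3600 + 5 × 60 + 55) = 7555.
Frame index = 7555 × 30 + 20 = 226670.

frame 226670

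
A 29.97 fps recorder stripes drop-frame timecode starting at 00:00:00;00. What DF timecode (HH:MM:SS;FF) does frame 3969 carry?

00:02:12;13

Ten DF minutes hold 17982 frames, so frame 3969 lies in block 0 (frames 0–17981) with 3969 frames into that block.
The block's first minute is 1800 frames and the rest 1798 each; 3969 frames reaches minute 2, so 0 × 18 + 2 × 2 = 4 labels have been skipped so far.
Adding those back, label number 3969 + 4 = 3973 at 30 labels/s is 132 s + 13 f = 0 h 2 min 12 s frame 13, i.e. 00:02:12;13.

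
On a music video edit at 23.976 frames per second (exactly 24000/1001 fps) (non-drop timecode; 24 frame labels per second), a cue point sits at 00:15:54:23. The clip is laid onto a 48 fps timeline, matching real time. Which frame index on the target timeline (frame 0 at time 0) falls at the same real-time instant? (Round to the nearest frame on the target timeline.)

Source frame index: (0×3600 + 15×60 + 54) × 24 + 23 = 22919.
Real time: 22919 / (24000/1001) = 22941919/24000 s.
Target frame: (22941919/24000) × (48) = 22941919/500 ≈ 45883.838 → 45884.

frame 45884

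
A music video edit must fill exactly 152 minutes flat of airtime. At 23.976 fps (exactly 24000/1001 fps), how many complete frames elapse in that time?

152 min = 9120 s.
Frames = 9120 × 24000/1001 = 218880000/1001 ≈ 218661.3387.
Complete frames: 218661.

218661 frames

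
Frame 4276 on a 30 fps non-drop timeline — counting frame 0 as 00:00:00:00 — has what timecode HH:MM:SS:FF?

00:02:22:16

4276 ÷ 30 = 142 full seconds, remainder 16 frames.
142 s = 0 h 2 min 22 s.
Timecode: 00:02:22:16.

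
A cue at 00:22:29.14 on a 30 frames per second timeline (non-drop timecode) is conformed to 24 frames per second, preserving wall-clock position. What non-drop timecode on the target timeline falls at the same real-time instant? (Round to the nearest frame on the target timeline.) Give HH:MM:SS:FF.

Source frame index: (0×3600 + 22×60 + 29) × 30 + 14 = 40484.
Real time: 40484 / (30) = 20242/15 s.
Target frame: (20242/15) × (24) = 161936/5 ≈ 32387.200 → 32387.
At 24 labels/s: frame 32387 → 00:22:29:11.

00:22:29:11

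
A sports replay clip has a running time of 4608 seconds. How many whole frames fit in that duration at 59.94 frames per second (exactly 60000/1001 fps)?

276203 frames

Frames = 4608 × 60000/1001 = 276480000/1001 ≈ 276203.7962.
Complete frames: 276203.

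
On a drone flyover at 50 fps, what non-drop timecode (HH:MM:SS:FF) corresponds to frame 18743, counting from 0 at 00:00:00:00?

00:06:14:43

18743 ÷ 50 = 374 full seconds, remainder 43 frames.
374 s = 0 h 6 min 14 s.
Timecode: 00:06:14:43.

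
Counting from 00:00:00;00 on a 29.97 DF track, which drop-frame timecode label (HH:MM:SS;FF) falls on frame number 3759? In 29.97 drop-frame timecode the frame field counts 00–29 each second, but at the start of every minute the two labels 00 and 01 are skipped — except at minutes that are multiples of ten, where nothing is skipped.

00:02:05;13

Ten DF minutes hold 17982 frames, so frame 3759 lies in block 0 (frames 0–17981) with 3759 frames into that block.
The block's first minute is 1800 frames and the rest 1798 each; 3759 frames reaches minute 2, so 0 × 18 + 2 × 2 = 4 labels have been skipped so far.
Adding those back, label number 3759 + 4 = 3763 at 30 labels/s is 125 s + 13 f = 0 h 2 min 5 s frame 13, i.e. 00:02:05;13.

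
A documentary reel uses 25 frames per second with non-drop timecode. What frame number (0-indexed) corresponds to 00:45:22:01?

Total seconds to the label: (0 × 3600 + 45 × 60 + 22) = 2722.
Frame index = 2722 × 25 + 1 = 68051.

68051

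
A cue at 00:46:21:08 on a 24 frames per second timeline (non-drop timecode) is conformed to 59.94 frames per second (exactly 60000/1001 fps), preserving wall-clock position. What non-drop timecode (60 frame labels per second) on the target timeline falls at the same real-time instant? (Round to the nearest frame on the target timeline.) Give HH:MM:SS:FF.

00:46:18:33

Source frame index: (0×3600 + 46×60 + 21) × 24 + 8 = 66752.
Real time: 66752 / (24) = 8344/3 s.
Target frame: (8344/3) × (60000/1001) = 23840000/143 ≈ 166713.287 → 166713.
At 60 labels/s: frame 166713 → 00:46:18:33.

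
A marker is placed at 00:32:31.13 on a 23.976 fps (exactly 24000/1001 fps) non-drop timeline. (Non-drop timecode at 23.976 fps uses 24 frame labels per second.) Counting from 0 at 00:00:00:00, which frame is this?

Total seconds to the label: (0 × 3600 + 32 × 60 + 31) = 1951.
Frame index = 1951 × 24 + 13 = 46837.

46837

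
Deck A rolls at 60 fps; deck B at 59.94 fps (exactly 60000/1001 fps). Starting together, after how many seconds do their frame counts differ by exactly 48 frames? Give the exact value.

800.8 seconds

The gap grows by |60000/1001 − 60| = 60/1001 frames per second.
Time for a 48-frame gap: 48 ÷ (60/1001) = 800.8 s.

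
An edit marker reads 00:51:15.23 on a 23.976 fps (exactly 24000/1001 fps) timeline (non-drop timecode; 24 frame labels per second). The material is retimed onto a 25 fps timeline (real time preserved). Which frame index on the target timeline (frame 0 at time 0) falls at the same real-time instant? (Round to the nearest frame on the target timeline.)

Source frame index: (0×3600 + 51×60 + 15) × 24 + 23 = 73823.
Real time: 73823 / (24000/1001) = 73896823/24000 s.
Target frame: (73896823/24000) × (25) = 73896823/960 ≈ 76975.857 → 76976.

frame 76976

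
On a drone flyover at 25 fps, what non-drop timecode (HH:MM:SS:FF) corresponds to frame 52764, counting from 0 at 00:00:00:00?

52764 ÷ 25 = 2110 full seconds, remainder 14 frames.
2110 s = 0 h 35 min 10 s.
Timecode: 00:35:10:14.

00:35:10:14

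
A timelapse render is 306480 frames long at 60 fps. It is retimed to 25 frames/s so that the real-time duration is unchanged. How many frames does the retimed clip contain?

127700 frames

Target frames = source frames × (target rate / source rate) = 306480 × (25)/(60) = 306480 × 5/12 = 127700.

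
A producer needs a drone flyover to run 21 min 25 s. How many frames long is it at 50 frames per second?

64250 frames

21 min 25 s = 1285 s.
Frames = 1285 × 50 = 64250.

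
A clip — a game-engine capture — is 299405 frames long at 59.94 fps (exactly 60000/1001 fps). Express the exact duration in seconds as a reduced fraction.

59940881/12000 seconds

Running time = 299405 ÷ (60000/1001) = 299405 × 1001/60000 = 59940881/12000 s.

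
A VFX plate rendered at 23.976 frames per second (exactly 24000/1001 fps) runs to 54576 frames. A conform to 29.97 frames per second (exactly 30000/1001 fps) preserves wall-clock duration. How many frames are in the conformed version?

Target frames = source frames × (target rate / source rate) = 54576 × (30000/1001)/(24000/1001) = 54576 × 5/4 = 68220.

68220 frames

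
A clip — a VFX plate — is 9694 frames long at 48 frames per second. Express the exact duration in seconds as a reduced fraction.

4847/24 seconds

Running time = 9694 ÷ (48) = 9694 × 1/48 = 4847/24 s.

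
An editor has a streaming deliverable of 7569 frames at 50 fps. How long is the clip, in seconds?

Running time = 7569 / (50) = 151.38 s.

151.38 seconds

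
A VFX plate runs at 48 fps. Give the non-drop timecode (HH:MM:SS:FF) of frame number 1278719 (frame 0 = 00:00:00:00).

07:23:59:47

1278719 ÷ 48 = 26639 full seconds, remainder 47 frames.
26639 s = 7 h 23 min 59 s.
Timecode: 07:23:59:47.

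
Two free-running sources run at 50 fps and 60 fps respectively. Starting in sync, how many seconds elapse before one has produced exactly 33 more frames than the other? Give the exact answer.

3.3 seconds

The gap grows by |60 − 50| = 10 frames per second.
Time for a 33-frame gap: 33 ÷ (10) = 3.3 s.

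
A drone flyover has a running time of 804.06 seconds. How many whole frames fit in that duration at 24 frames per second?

Frames = 804.06 × 24 = 482436/25 ≈ 19297.4400.
Complete frames: 19297.

19297 frames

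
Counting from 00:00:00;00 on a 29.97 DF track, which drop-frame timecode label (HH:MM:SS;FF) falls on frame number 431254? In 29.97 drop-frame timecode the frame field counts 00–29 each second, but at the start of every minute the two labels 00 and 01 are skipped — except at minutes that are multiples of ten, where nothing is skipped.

03:59:49;16

Ten DF minutes hold 17982 frames, so frame 431254 lies in block 23 (frames 413586–431567) with 17668 frames into that block.
The block's first minute is 1800 frames and the rest 1798 each; 17668 frames reaches minute 9, so 23 × 18 + 9 × 2 = 432 labels have been skipped so far.
Adding those back, label number 431254 + 432 = 431686 at 30 labels/s is 14389 s + 16 f = 3 h 59 min 49 s frame 16, i.e. 03:59:49;16.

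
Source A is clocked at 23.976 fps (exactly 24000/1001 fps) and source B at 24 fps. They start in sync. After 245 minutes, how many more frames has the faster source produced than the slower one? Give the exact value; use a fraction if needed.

50400/143 frames

245 min = 14700 s.
A emits 24000/1001 × 14700 = 50400000/143 frames; B emits 24 × 14700 = 352800.
Difference = 50400/143 frames (≈ 352.4476); B is ahead of A.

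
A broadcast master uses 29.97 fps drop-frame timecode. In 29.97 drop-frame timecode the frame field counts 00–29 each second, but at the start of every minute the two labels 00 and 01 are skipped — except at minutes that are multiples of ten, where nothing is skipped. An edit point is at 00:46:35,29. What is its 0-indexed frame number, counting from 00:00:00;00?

As if non-drop at 30 labels/s: (0 × 3600 + 46 × 60 + 35) × 30 + 29 = 83879.
Minute boundaries passed: 46; those not divisible by 10: 46 − 4 = 42; dropped labels = 2 × 42 = 84.
Actual frame index = 83879 − 84 = 83795.

83795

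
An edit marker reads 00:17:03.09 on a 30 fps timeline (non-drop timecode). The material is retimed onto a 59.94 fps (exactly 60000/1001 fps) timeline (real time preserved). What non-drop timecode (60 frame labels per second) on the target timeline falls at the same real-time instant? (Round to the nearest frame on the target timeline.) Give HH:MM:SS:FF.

00:17:02:17

Source frame index: (0×3600 + 17×60 + 3) × 30 + 9 = 30699.
Real time: 30699 / (30) = 10233/10 s.
Target frame: (10233/10) × (60000/1001) = 61398000/1001 ≈ 61336.663 → 61337.
At 60 labels/s: frame 61337 → 00:17:02:17.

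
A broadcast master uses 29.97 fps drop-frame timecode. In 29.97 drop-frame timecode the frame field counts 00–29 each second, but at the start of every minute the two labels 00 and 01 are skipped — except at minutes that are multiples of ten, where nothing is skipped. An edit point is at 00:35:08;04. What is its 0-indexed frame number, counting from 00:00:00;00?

63180

Complete 10-minute blocks: 3, each 17982 frames → 53946.
Remaining 5 whole minutes in the current block: 1800 + 4 × 1798 = 8992 frames.
Within the current minute: 8 × 30 + 4 − 2 = 242 (labels ;00/;01 skipped at this minute). Total = 53946 + 8992 + 242 = 63180.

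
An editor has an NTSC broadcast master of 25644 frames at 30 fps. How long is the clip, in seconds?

854.8 seconds

Running time = 25644 / (30) = 854.8 s.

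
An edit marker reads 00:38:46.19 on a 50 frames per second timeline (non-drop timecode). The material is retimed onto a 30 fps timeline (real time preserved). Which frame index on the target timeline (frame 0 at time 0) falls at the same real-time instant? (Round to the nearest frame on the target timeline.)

frame 69791

Source frame index: (0×3600 + 38×60 + 46) × 50 + 19 = 116319.
Real time: 116319 / (50) = 116319/50 s.
Target frame: (116319/50) × (30) = 348957/5 ≈ 69791.400 → 69791.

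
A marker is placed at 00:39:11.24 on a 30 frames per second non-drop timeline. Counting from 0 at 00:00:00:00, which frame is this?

70554

Total seconds to the label: (0 × 3600 + 39 × 60 + 11) = 2351.
Frame index = 2351 × 30 + 24 = 70554.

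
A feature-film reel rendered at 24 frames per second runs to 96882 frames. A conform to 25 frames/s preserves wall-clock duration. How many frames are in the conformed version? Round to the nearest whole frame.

Frames at target rate = 96882 × (25) / (24) = 403675/4 ≈ 100918.750.
Nearest whole frame: 100919.

100919 frames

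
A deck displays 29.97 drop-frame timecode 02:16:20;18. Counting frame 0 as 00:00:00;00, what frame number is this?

245172

Complete 10-minute blocks: 13, each 17982 frames → 233766.
Remaining 6 whole minutes in the current block: 1800 + 5 × 1798 = 10790 frames.
Within the current minute: 20 × 30 + 18 − 2 = 616 (labels ;00/;01 skipped at this minute). Total = 233766 + 10790 + 616 = 245172.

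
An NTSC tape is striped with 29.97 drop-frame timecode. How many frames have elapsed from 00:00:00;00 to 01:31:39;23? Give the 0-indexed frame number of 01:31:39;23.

Complete 10-minute blocks: 9, each 17982 frames → 161838.
Remaining 1 whole minute in the current block: 1800 + 0 × 1798 = 1800 frames.
Within the current minute: 39 × 30 + 23 − 2 = 1191 (labels ;00/;01 skipped at this minute). Total = 161838 + 1800 + 1191 = 164829.

164829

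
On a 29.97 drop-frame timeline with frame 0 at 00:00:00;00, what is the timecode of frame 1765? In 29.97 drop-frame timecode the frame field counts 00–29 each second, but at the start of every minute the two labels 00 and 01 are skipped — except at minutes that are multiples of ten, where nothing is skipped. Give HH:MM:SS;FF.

Each 10-minute DF block holds 10 × 60 × 30 − 9 × 2 = 17982 frames. 1765 ÷ 17982 → 0 full blocks, remainder 1765.
Within the partial block the first minute is 1800 frames and each further minute 1798, so 0 further minute boundaries passed. Total skipped labels = 18 × 0 + 2 × 0 = 0.
Non-drop label index = 1765 + 0 = 1765; at 30 labels/s that is 00:00:58:25, i.e. DF 00:00:58;25.

00:00:58;25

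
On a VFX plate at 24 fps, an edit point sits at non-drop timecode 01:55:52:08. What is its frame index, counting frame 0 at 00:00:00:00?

Total seconds to the label: (1 × 3600 + 55 × 60 + 52) = 6952.
Frame index = 6952 × 24 + 8 = 166856.

frame 166856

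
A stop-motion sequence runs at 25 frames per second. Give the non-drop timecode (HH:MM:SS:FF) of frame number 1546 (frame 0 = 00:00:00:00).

00:01:01:21

1546 ÷ 25 = 61 full seconds, remainder 21 frames.
61 s = 0 h 1 min 1 s.
Timecode: 00:01:01:21.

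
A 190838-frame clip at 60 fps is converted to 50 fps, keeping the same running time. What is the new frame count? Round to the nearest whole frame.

Frames at target rate = 190838 × (50) / (60) = 477095/3 ≈ 159031.667.
Nearest whole frame: 159032.

159032 frames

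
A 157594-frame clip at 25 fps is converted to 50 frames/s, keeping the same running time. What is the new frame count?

315188 frames

Target frames = source frames × (target rate / source rate) = 157594 × (50)/(25) = 157594 × 2 = 315188.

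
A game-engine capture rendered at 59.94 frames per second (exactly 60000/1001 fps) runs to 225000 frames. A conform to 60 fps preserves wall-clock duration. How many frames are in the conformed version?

225225 frames

Target frames = source frames × (target rate / source rate) = 225000 × (60)/(60000/1001) = 225000 × 1001/1000 = 225225.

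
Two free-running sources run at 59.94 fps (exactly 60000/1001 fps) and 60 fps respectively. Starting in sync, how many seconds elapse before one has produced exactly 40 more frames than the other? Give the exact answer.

The gap grows by |60 − 60000/1001| = 60/1001 frames per second.
Time for a 40-frame gap: 40 ÷ (60/1001) = 2002/3 s.

2002/3 seconds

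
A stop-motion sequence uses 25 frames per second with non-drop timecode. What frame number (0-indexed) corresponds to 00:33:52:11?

Total seconds to the label: (0 × 3600 + 33 × 60 + 52) = 2032.
Frame index = 2032 × 25 + 11 = 50811.

frame 50811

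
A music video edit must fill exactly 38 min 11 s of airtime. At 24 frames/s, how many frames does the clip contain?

38 min 11 s = 2291 s.
Frames = 2291 × 24 = 54984.

54984 frames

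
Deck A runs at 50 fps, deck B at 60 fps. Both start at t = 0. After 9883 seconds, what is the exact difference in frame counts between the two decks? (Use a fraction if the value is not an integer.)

A emits 50 × 9883 = 494150 frames; B emits 60 × 9883 = 592980.
Difference = 98830 frames; B is ahead of A.

98830 frames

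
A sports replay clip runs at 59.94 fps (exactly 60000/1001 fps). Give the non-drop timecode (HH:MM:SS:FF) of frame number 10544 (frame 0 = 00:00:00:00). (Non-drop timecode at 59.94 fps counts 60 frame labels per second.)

10544 ÷ 60 = 175 full seconds, remainder 44 frames.
175 s = 0 h 2 min 55 s.
Timecode: 00:02:55:44.

00:02:55:44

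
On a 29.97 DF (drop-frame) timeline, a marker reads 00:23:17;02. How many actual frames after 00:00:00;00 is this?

As if non-drop at 30 labels/s: (0 × 3600 + 23 × 60 + 17) × 30 + 2 = 41912.
Minute boundaries passed: 23; those not divisible by 10: 23 − 2 = 21; dropped labels = 2 × 21 = 42.
Actual frame index = 41912 − 42 = 41870.

41870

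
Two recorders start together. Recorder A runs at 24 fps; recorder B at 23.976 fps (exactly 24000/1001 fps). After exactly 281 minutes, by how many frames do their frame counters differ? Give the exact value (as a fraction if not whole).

404640/1001 frames

281 min = 16860 s.
A emits 24 × 16860 = 404640 frames; B emits 24000/1001 × 16860 = 404640000/1001.
Difference = 404640/1001 frames (≈ 404.2358); B is behind A.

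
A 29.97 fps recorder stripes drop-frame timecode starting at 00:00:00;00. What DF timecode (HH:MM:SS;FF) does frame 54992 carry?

00:30:34;26

Each 10-minute DF block holds 10 × 60 × 30 − 9 × 2 = 17982 frames. 54992 ÷ 17982 → 3 full blocks, remainder 1046.
Within the partial block the first minute is 1800 frames and each further minute 1798, so 0 further minute boundaries passed. Total skipped labels = 18 × 3 + 2 × 0 = 54.
Non-drop label index = 54992 + 54 = 55046; at 30 labels/s that is 00:30:34:26, i.e. DF 00:30:34;26.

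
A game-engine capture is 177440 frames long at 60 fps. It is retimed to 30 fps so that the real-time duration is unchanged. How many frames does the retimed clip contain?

88720 frames

Frames at target rate = 177440 × (30) / (60) = 88720.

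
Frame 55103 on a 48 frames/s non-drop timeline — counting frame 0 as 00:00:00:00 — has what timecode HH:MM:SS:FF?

55103 ÷ 48 = 1147 full seconds, remainder 47 frames.
1147 s = 0 h 19 min 7 s.
Timecode: 00:19:07:47.

00:19:07:47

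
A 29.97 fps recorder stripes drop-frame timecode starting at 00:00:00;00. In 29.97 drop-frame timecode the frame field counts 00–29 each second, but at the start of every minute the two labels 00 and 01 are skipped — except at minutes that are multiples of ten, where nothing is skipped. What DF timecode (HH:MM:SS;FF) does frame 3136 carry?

00:01:44;18

Each 10-minute DF block holds 10 × 60 × 30 − 9 × 2 = 17982 frames. 3136 ÷ 17982 → 0 full blocks, remainder 3136.
Within the partial block the first minute is 1800 frames and each further minute 1798, so 1 further minute boundary passed. Total skipped labels = 18 × 0 + 2 × 1 = 2.
Non-drop label index = 3136 + 2 = 3138; at 30 labels/s that is 00:01:44:18, i.e. DF 00:01:44;18.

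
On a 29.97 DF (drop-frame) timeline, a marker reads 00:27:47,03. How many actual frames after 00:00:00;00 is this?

As if non-drop at 30 labels/s: (0 × 3600 + 27 × 60 + 47) × 30 + 3 = 50013.
Minute boundaries passed: 27; those not divisible by 10: 27 − 2 = 25; dropped labels = 2 × 25 = 50.
Actual frame index = 50013 − 50 = 49963.

49963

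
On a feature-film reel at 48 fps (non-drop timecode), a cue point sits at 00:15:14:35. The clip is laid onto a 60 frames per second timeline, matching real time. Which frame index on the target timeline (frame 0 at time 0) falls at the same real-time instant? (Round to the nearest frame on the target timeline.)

frame 54884

Source frame index: (0×3600 + 15×60 + 14) × 48 + 35 = 43907.
Real time: 43907 / (48) = 43907/48 s.
Target frame: (43907/48) × (60) = 219535/4 ≈ 54883.750 → 54884.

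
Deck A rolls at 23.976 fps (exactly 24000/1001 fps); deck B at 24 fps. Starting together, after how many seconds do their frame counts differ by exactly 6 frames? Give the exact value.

250.25 seconds

The gap grows by |24 − 24000/1001| = 24/1001 frames per second.
Time for a 6-frame gap: 6 ÷ (24/1001) = 250.25 s.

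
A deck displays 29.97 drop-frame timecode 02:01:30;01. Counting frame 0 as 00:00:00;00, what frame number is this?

218483

As if non-drop at 30 labels/s: (2 × 3600 + 1 × 60 + 30) × 30 + 1 = 218701.
Minute boundaries passed: 121; those not divisible by 10: 121 − 12 = 109; dropped labels = 2 × 109 = 218.
Actual frame index = 218701 − 218 = 218483.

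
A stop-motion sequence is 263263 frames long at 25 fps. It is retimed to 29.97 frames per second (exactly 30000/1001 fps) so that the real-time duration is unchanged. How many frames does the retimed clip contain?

Target frames = source frames × (target rate / source rate) = 263263 × (30000/1001)/(25) = 263263 × 1200/1001 = 315600.

315600 frames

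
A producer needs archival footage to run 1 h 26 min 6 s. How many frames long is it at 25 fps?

1 h 26 min 6 s = 5166 s.
Frames = 5166 × 25 = 129150.

129150 frames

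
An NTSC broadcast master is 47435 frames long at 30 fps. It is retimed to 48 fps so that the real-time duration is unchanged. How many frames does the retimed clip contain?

Target frames = source frames × (target rate / source rate) = 47435 × (48)/(30) = 47435 × 8/5 = 75896.

75896 frames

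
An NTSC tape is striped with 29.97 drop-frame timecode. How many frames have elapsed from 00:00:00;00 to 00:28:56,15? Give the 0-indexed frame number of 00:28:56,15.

As if non-drop at 30 labels/s: (0 × 3600 + 28 × 60 + 56) × 30 + 15 = 52095.
Minute boundaries passed: 28; those not divisible by 10: 28 − 2 = 26; dropped labels = 2 × 26 = 52.
Actual frame index = 52095 − 52 = 52043.

52043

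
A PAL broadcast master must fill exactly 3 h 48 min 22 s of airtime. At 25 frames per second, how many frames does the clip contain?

342550 frames

3 h 48 min 22 s = 13702 s.
Frames = 13702 × 25 = 342550.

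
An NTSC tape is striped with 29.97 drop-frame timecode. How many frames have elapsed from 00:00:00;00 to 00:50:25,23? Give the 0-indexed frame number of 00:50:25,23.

Complete 10-minute blocks: 5, each 17982 frames → 89910.
Remaining 0 whole minutes in the current block: 0 frames.
Within the current minute: 25 × 30 + 23 = 773. Total = 89910 + 0 + 773 = 90683.

90683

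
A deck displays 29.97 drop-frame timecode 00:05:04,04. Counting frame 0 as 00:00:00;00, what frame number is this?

9114

Complete 10-minute blocks: 0, each 17982 frames → 0.
Remaining 5 whole minutes in the current block: 1800 + 4 × 1798 = 8992 frames.
Within the current minute: 4 × 30 + 4 − 2 = 122 (labels ;00/;01 skipped at this minute). Total = 0 + 8992 + 122 = 9114.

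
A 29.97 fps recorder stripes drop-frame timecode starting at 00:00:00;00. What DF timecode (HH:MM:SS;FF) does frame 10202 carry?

00:05:40;12

Ten DF minutes hold 17982 frames, so frame 10202 lies in block 0 (frames 0–17981) with 10202 frames into that block.
The block's first minute is 1800 frames and the rest 1798 each; 10202 frames reaches minute 5, so 0 × 18 + 5 × 2 = 10 labels have been skipped so far.
Adding those back, label number 10202 + 10 = 10212 at 30 labels/s is 340 s + 12 f = 0 h 5 min 40 s frame 12, i.e. 00:05:40;12.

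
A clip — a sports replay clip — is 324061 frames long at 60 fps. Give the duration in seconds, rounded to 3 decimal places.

Running time = 324061 × 1/60 = 324061/60 s ≈ 5401.017 s.

5401.017 seconds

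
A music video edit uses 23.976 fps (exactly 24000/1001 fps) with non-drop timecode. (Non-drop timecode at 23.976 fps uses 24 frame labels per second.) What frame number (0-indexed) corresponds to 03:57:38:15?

Total seconds to the label: (3 × 3600 + 57 × 60 + 38) = 14258.
Frame index = 14258 × 24 + 15 = 342207.

342207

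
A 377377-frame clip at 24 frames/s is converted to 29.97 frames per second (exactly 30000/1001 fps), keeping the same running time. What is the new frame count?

471250 frames

Target frames = source frames × (target rate / source rate) = 377377 × (30000/1001)/(24) = 377377 × 1250/1001 = 471250.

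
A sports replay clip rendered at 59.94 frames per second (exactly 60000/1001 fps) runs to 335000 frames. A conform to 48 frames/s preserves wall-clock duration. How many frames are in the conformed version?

268268 frames

Target frames = source frames × (target rate / source rate) = 335000 × (48)/(60000/1001) = 335000 × 1001/1250 = 268268.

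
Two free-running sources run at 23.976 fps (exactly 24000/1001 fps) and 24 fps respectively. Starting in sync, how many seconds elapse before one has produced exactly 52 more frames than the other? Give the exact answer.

The gap grows by |24 − 24000/1001| = 24/1001 frames per second.
Time for a 52-frame gap: 52 ÷ (24/1001) = 13013/6 s.

13013/6 seconds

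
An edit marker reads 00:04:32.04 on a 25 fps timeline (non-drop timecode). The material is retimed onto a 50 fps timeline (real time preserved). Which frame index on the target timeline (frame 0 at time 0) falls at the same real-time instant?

Source frame index: (0×3600 + 4×60 + 32) × 25 + 4 = 6804.
Real time: 6804 / (25) = 6804/25 s.
Target frame: (6804/25) × (50) = 13608.

frame 13608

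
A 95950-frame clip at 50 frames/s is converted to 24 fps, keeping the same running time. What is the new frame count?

Target frames = source frames × (target rate / source rate) = 95950 × (24)/(50) = 95950 × 12/25 = 46056.

46056 frames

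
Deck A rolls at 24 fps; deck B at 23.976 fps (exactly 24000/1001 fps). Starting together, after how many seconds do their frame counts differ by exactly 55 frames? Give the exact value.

55055/24 seconds

The gap grows by |24000/1001 − 24| = 24/1001 frames per second.
Time for a 55-frame gap: 55 ÷ (24/1001) = 55055/24 s.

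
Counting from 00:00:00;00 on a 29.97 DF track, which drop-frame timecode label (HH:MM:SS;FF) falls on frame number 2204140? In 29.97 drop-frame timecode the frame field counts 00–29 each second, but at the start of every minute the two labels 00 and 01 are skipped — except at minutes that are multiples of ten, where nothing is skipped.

Ten DF minutes hold 17982 frames, so frame 2204140 lies in block 122 (frames 2193804–2211785) with 10336 frames into that block.
The block's first minute is 1800 frames and the rest 1798 each; 10336 frames reaches minute 5, so 122 × 18 + 5 × 2 = 2206 labels have been skipped so far.
Adding those back, label number 2204140 + 2206 = 2206346 at 30 labels/s is 73544 s + 26 f = 20 h 25 min 44 s frame 26, i.e. 20:25:44;26.

20:25:44;26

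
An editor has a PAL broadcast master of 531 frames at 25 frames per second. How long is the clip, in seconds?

21.24 seconds

Running time = 531 / (25) = 21.24 s.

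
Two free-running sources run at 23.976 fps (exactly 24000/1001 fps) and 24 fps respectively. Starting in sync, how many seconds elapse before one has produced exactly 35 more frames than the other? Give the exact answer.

The gap grows by |24 − 24000/1001| = 24/1001 frames per second.
Time for a 35-frame gap: 35 ÷ (24/1001) = 35035/24 s.

35035/24 seconds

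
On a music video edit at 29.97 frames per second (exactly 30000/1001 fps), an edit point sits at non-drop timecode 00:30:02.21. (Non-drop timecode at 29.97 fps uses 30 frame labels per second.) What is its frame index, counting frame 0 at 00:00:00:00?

54081

Total seconds to the label: (0 × 3600 + 30 × 60 + 2) = 1802.
Frame index = 1802 × 30 + 21 = 54081.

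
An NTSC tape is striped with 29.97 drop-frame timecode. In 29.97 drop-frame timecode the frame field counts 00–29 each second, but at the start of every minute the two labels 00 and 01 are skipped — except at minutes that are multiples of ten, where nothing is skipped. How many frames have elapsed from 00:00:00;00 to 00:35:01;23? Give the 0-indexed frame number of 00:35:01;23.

As if non-drop at 30 labels/s: (0 × 3600 + 35 × 60 + 1) × 30 + 23 = 63053.
Minute boundaries passed: 35; those not divisible by 10: 35 − 3 = 32; dropped labels = 2 × 32 = 64.
Actual frame index = 63053 − 64 = 62989.

62989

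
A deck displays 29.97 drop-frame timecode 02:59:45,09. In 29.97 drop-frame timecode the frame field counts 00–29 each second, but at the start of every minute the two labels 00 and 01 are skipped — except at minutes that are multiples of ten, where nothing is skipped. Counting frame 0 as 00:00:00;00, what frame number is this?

323235

Complete 10-minute blocks: 17, each 17982 frames → 305694.
Remaining 9 whole minutes in the current block: 1800 + 8 × 1798 = 16184 frames.
Within the current minute: 45 × 30 + 9 − 2 = 1357 (labels ;00/;01 skipped at this minute). Total = 305694 + 16184 + 1357 = 323235.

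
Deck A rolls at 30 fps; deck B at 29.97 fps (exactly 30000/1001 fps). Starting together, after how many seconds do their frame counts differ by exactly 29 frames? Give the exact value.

The gap grows by |30000/1001 − 30| = 30/1001 frames per second.
Time for a 29-frame gap: 29 ÷ (30/1001) = 29029/30 s.

29029/30 seconds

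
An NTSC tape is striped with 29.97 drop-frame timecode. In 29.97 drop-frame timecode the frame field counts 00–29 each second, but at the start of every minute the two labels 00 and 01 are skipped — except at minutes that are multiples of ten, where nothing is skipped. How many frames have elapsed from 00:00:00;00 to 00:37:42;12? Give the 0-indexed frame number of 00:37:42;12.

67804

Complete 10-minute blocks: 3, each 17982 frames → 53946.
Remaining 7 whole minutes in the current block: 1800 + 6 × 1798 = 12588 frames.
Within the current minute: 42 × 30 + 12 − 2 = 1270 (labels ;00/;01 skipped at this minute). Total = 53946 + 12588 + 1270 = 67804.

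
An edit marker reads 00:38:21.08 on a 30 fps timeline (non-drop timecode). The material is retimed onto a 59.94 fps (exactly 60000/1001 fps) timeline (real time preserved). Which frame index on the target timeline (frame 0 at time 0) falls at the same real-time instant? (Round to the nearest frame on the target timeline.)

Source frame index: (0×3600 + 38×60 + 21) × 30 + 8 = 69038.
Real time: 69038 / (30) = 34519/15 s.
Target frame: (34519/15) × (60000/1001) = 138076000/1001 ≈ 137938.062 → 137938.

frame 137938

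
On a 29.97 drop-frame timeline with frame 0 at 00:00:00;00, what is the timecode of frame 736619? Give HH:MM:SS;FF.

06:49:38;17

Each 10-minute DF block holds 10 × 60 × 30 − 9 × 2 = 17982 frames. 736619 ÷ 17982 → 40 full blocks, remainder 17339.
Within the partial block the first minute is 1800 frames and each further minute 1798, so 9 further minute boundaries passed. Total skipped labels = 18 × 40 + 2 × 9 = 738.
Non-drop label index = 736619 + 738 = 737357; at 30 labels/s that is 06:49:38:17, i.e. DF 06:49:38;17.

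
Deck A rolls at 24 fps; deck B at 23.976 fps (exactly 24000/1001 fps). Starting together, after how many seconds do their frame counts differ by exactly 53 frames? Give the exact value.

53053/24 seconds

The gap grows by |24000/1001 − 24| = 24/1001 frames per second.
Time for a 53-frame gap: 53 ÷ (24/1001) = 53053/24 s.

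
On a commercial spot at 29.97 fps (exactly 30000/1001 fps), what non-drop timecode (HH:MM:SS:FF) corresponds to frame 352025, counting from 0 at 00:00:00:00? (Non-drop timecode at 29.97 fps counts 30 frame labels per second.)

352025 ÷ 30 = 11734 full seconds, remainder 5 frames.
11734 s = 3 h 15 min 34 s.
Timecode: 03:15:34:05.

03:15:34:05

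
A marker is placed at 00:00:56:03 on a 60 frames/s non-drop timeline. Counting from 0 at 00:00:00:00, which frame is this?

frame 3363

Total seconds to the label: (0 × 3600 + 0 × 60 + 56) = 56.
Frame index = 56 × 60 + 3 = 3363.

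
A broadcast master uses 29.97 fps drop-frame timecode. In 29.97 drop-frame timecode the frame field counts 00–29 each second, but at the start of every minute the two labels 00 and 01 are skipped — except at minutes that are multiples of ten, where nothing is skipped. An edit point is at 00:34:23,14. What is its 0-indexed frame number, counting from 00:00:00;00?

As if non-drop at 30 labels/s: (0 × 3600 + 34 × 60 + 23) × 30 + 14 = 61904.
Minute boundaries passed: 34; those not divisible by 10: 34 − 3 = 31; dropped labels = 2 × 31 = 62.
Actual frame index = 61904 − 62 = 61842.

61842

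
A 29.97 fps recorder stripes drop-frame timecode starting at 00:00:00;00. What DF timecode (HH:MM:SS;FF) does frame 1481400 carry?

13:43:49;12

Each 10-minute DF block holds 10 × 60 × 30 − 9 × 2 = 17982 frames. 1481400 ÷ 17982 → 82 full blocks, remainder 6876.
Within the partial block the first minute is 1800 frames and each further minute 1798, so 3 further minute boundaries passed. Total skipped labels = 18 × 82 + 2 × 3 = 1482.
Non-drop label index = 1481400 + 1482 = 1482882; at 30 labels/s that is 13:43:49:12, i.e. DF 13:43:49;12.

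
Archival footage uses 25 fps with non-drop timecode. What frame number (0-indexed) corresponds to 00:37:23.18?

frame 56093

Total seconds to the label: (0 × 3600 + 37 × 60 + 23) = 2243.
Frame index = 2243 × 25 + 18 = 56093.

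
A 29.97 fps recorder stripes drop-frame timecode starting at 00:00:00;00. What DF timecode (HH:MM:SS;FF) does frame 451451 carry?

04:11:03;13

Ten DF minutes hold 17982 frames, so frame 451451 lies in block 25 (frames 449550–467531) with 1901 frames into that block.
The block's first minute is 1800 frames and the rest 1798 each; 1901 frames reaches minute 1, so 25 × 18 + 1 × 2 = 452 labels have been skipped so far.
Adding those back, label number 451451 + 452 = 451903 at 30 labels/s is 15063 s + 13 f = 4 h 11 min 3 s frame 13, i.e. 04:11:03;13.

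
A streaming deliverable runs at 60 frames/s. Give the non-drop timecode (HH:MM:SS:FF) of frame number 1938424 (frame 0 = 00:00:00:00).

08:58:27:04

1938424 ÷ 60 = 32307 full seconds, remainder 4 frames.
32307 s = 8 h 58 min 27 s.
Timecode: 08:58:27:04.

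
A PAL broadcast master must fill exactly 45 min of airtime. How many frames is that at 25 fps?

67500 frames

45 min = 2700 s.
Frames = 2700 × 25 = 67500.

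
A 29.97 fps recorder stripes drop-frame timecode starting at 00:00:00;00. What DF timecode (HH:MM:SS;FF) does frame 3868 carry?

Ten DF minutes hold 17982 frames, so frame 3868 lies in block 0 (frames 0–17981) with 3868 frames into that block.
The block's first minute is 1800 frames and the rest 1798 each; 3868 frames reaches minute 2, so 0 × 18 + 2 × 2 = 4 labels have been skipped so far.
Adding those back, label number 3868 + 4 = 3872 at 30 labels/s is 129 s + 2 f = 0 h 2 min 9 s frame 2, i.e. 00:02:09;02.

00:02:09;02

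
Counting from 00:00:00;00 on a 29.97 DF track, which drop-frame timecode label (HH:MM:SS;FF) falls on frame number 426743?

Each 10-minute DF block holds 10 × 60 × 30 − 9 × 2 = 17982 frames. 426743 ÷ 17982 → 23 full blocks, remainder 13157.
Within the partial block the first minute is 1800 frames and each further minute 1798, so 7 further minute boundaries passed. Total skipped labels = 18 × 23 + 2 × 7 = 428.
Non-drop label index = 426743 + 428 = 427171; at 30 labels/s that is 03:57:19:01, i.e. DF 03:57:19;01.

03:57:19;01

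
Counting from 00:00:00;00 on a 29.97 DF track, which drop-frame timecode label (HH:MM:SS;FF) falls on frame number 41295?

00:22:57;25

Each 10-minute DF block holds 10 × 60 × 30 − 9 × 2 = 17982 frames. 41295 ÷ 17982 → 2 full blocks, remainder 5331.
Within the partial block the first minute is 1800 frames and each further minute 1798, so 2 further minute boundaries passed. Total skipped labels = 18 × 2 + 2 × 2 = 40.
Non-drop label index = 41295 + 40 = 41335; at 30 labels/s that is 00:22:57:25, i.e. DF 00:22:57;25.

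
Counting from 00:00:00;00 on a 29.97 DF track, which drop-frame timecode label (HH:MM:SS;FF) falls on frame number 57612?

Each 10-minute DF block holds 10 × 60 × 30 − 9 × 2 = 17982 frames. 57612 ÷ 17982 → 3 full blocks, remainder 3666.
Within the partial block the first minute is 1800 frames and each further minute 1798, so 2 further minute boundaries passed. Total skipped labels = 18 × 3 + 2 × 2 = 58.
Non-drop label index = 57612 + 58 = 57670; at 30 labels/s that is 00:32:02:10, i.e. DF 00:32:02;10.

00:32:02;10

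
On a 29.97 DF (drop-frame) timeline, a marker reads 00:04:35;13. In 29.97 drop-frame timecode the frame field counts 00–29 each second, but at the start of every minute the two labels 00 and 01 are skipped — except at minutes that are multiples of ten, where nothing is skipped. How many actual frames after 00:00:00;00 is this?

As if non-drop at 30 labels/s: (0 × 3600 + 4 × 60 + 35) × 30 + 13 = 8263.
Minute boundaries passed: 4; those not divisible by 10: 4 − 0 = 4; dropped labels = 2 × 4 = 8.
Actual frame index = 8263 − 8 = 8255.

8255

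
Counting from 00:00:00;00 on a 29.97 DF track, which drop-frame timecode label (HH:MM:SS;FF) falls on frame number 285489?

02:38:45;25

Each 10-minute DF block holds 10 × 60 × 30 − 9 × 2 = 17982 frames. 285489 ÷ 17982 → 15 full blocks, remainder 15759.
Within the partial block the first minute is 1800 frames and each further minute 1798, so 8 further minute boundaries passed. Total skipped labels = 18 × 15 + 2 × 8 = 286.
Non-drop label index = 285489 + 286 = 285775; at 30 labels/s that is 02:38:45:25, i.e. DF 02:38:45;25.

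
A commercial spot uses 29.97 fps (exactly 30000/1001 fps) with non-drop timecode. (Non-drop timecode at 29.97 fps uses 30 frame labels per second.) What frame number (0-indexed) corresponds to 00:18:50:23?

Total seconds to the label: (0 × 3600 + 18 × 60 + 50) = 1130.
Frame index = 1130 × 30 + 23 = 33923.

frame 33923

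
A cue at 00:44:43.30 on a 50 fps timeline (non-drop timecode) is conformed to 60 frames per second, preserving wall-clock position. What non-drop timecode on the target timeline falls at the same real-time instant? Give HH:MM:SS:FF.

Source frame index: (0×3600 + 44×60 + 43) × 50 + 30 = 134180.
Real time: 134180 / (50) = 13418/5 s.
Target frame: (13418/5) × (60) = 161016.
At 60 labels/s: frame 161016 → 00:44:43:36.

00:44:43:36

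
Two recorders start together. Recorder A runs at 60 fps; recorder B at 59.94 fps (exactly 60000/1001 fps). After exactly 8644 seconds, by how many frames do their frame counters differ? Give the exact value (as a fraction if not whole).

A emits 60 × 8644 = 518640 frames; B emits 60000/1001 × 8644 = 518640000/1001.
Difference = 518640/1001 frames (≈ 518.1219); B is behind A.

518640/1001 frames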